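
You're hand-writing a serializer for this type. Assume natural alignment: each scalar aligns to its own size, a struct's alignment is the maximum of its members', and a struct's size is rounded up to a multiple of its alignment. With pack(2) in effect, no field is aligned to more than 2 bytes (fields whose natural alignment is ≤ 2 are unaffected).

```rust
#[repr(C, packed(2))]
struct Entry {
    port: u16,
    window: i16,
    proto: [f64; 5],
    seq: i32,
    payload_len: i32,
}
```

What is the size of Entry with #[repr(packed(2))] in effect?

52

@0: port [2B, align 2] → 2
@2: window [2B, align 2] → 4
@4: proto [40B, align 2] → 44
@44: seq [4B, align 2] → 48
@48: payload_len [4B, align 2] → 52
size 52, align 2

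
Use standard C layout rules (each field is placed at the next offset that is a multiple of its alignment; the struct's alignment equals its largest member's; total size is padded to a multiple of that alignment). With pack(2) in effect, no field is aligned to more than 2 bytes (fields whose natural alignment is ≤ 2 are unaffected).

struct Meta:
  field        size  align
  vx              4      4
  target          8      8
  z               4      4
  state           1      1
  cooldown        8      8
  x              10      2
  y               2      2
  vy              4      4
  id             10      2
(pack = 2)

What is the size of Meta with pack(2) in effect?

52

vx at 0 (size 4, align 2) → ends 4
target at 4 (size 8, align 2) → ends 12
z at 12 (size 4, align 2) → ends 16
state at 16 (size 1, align 1) → ends 17
pad 1 to align 2 for cooldown
cooldown at 18 (size 8, align 2) → ends 26
x at 26 (size 10, align 2) → ends 36
y at 36 (size 2, align 2) → ends 38
vy at 38 (size 4, align 2) → ends 42
id at 42 (size 10, align 2) → ends 52
total 52 bytes, alignment 2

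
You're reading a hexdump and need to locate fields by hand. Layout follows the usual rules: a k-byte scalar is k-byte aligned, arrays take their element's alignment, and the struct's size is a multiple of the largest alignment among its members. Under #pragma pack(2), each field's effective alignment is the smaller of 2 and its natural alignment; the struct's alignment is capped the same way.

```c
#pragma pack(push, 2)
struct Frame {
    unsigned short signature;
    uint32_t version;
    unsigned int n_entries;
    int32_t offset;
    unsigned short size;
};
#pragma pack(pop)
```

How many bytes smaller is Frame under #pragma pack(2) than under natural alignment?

4

natural layout:
  signature at 0 (size 2, align 2) → ends 2
  pad 2 to align 4 for version
  version at 4 (size 4, align 4) → ends 8
  n_entries at 8 (size 4, align 4) → ends 12
  offset at 12 (size 4, align 4) → ends 16
  size at 16 (size 2, align 2) → ends 18
  tail pad 2 to reach multiple of 4
  total 20 bytes, alignment 4
packed(2) layout:
  signature at 0 (size 2, align 2) → ends 2
  version at 2 (size 4, align 2) → ends 6
  n_entries at 6 (size 4, align 2) → ends 10
  offset at 10 (size 4, align 2) → ends 14
  size at 14 (size 2, align 2) → ends 16
  total 16 bytes, alignment 2
20 − 16 = 4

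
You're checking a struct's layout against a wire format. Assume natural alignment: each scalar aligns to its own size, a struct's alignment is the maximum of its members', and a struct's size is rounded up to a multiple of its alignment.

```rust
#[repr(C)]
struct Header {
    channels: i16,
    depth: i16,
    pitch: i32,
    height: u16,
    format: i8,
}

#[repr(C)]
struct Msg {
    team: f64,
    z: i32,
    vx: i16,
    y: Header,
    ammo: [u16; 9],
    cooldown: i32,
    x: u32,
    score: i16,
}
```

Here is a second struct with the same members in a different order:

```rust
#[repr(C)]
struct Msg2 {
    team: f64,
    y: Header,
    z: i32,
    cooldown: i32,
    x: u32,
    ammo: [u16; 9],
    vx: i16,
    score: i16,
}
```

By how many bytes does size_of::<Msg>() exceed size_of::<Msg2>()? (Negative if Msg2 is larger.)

Header: channels at 0 (size 2, align 2) → ends 2; depth at 2 (size 2, align 2) → ends 4; pitch at 4 (size 4, align 4) → ends 8; height at 8 (size 2, align 2) → ends 10; format at 10 (size 1, align 1) → ends 11; tail pad 1 to reach multiple of 4; total 12 bytes, alignment 4
team at 0 (size 8, align 8) → ends 8
z at 8 (size 4, align 4) → ends 12
vx at 12 (size 2, align 2) → ends 14
pad 2 to align 4 for y
y at 16 (size 12, align 4) → ends 28
ammo at 28 (size 18, align 2) → ends 46
pad 2 to align 4 for cooldown
cooldown at 48 (size 4, align 4) → ends 52
x at 52 (size 4, align 4) → ends 56
score at 56 (size 2, align 2) → ends 58
tail pad 6 to reach multiple of 8
total 64 bytes, alignment 8
— Msg2 —
team at 0 (size 8, align 8) → ends 8
y at 8 (size 12, align 4) → ends 20
z at 20 (size 4, align 4) → ends 24
cooldown at 24 (size 4, align 4) → ends 28
x at 28 (size 4, align 4) → ends 32
ammo at 32 (size 18, align 2) → ends 50
vx at 50 (size 2, align 2) → ends 52
score at 52 (size 2, align 2) → ends 54
tail pad 2 to reach multiple of 8
total 56 bytes, alignment 8
64 − 56 = 8

8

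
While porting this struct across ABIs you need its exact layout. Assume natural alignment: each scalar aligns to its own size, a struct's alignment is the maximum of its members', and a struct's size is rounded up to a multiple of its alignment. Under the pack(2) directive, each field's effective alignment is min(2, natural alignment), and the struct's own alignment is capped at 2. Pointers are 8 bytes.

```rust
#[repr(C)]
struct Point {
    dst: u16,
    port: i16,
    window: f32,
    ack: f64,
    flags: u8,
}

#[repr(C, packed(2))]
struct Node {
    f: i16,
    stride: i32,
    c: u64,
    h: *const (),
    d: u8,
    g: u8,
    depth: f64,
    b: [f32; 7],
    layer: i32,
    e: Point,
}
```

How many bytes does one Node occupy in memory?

88

Point: dst at 0 (size 2, align 2) → ends 2; port at 2 (size 2, align 2) → ends 4; window at 4 (size 4, align 4) → ends 8; ack at 8 (size 8, align 8) → ends 16; flags at 16 (size 1, align 1) → ends 17; tail pad 7 to reach multiple of 8; total 24 bytes, alignment 8
f at 0 (size 2, align 2) → ends 2
stride at 2 (size 4, align 2) → ends 6
c at 6 (size 8, align 2) → ends 14
h at 14 (size 8, align 2) → ends 22
d at 22 (size 1, align 1) → ends 23
g at 23 (size 1, align 1) → ends 24
depth at 24 (size 8, align 2) → ends 32
b at 32 (size 28, align 2) → ends 60
layer at 60 (size 4, align 2) → ends 64
e at 64 (size 24, align 2) → ends 88
total 88 bytes, alignment 2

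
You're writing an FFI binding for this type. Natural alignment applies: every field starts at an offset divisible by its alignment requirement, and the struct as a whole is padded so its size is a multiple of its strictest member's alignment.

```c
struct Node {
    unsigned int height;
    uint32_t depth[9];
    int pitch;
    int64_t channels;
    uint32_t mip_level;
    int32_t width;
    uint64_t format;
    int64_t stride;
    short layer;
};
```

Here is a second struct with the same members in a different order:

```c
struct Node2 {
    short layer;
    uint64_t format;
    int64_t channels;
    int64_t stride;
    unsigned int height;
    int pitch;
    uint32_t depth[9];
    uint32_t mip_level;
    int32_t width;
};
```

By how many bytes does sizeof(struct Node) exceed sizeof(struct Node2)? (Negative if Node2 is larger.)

0

@0: height [4B, align 4] → 4
@4: depth [36B, align 4] → 40
@40: pitch [4B, align 4] → 44
+4 pad (align 8)
@48: channels [8B, align 8] → 56
@56: mip_level [4B, align 4] → 60
@60: width [4B, align 4] → 64
@64: format [8B, align 8] → 72
@72: stride [8B, align 8] → 80
@80: layer [2B, align 2] → 82
+6 tail pad (align 8)
size 88, align 8
— Node2 —
@0: layer [2B, align 2] → 2
+6 pad (align 8)
@8: format [8B, align 8] → 16
@16: channels [8B, align 8] → 24
@24: stride [8B, align 8] → 32
@32: height [4B, align 4] → 36
@36: pitch [4B, align 4] → 40
@40: depth [36B, align 4] → 76
@76: mip_level [4B, align 4] → 80
@80: width [4B, align 4] → 84
+4 tail pad (align 8)
size 88, align 8
88 − 88 = 0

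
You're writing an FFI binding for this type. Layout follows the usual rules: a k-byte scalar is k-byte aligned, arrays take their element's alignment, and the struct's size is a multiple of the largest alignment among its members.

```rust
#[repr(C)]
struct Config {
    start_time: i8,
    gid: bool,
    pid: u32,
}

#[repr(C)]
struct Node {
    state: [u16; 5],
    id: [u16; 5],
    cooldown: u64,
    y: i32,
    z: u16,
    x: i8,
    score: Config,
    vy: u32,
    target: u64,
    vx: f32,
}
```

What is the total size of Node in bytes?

72 bytes

Config: start_time at 0 (size 1, align 1) → ends 1; gid at 1 (size 1, align 1) → ends 2; pad 2 to align 4 for pid; pid at 4 (size 4, align 4) → ends 8; total 8 bytes, alignment 4
state at 0 (size 10, align 2) → ends 10
id at 10 (size 10, align 2) → ends 20
pad 4 to align 8 for cooldown
cooldown at 24 (size 8, align 8) → ends 32
y at 32 (size 4, align 4) → ends 36
z at 36 (size 2, align 2) → ends 38
x at 38 (size 1, align 1) → ends 39
pad 1 to align 4 for score
score at 40 (size 8, align 4) → ends 48
vy at 48 (size 4, align 4) → ends 52
pad 4 to align 8 for target
target at 56 (size 8, align 8) → ends 64
vx at 64 (size 4, align 4) → ends 68
tail pad 4 to reach multiple of 8
total 72 bytes, alignment 8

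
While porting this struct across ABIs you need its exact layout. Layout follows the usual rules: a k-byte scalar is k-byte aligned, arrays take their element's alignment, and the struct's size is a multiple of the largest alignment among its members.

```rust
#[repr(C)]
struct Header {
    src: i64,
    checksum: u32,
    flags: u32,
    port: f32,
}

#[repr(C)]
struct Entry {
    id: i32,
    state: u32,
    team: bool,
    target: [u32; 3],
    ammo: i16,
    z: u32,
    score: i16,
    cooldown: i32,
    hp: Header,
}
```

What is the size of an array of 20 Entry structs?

1280

Header: 0..8  src  (8B, 8-aligned); 8..12  checksum  (4B, 4-aligned); 12..16  flags  (4B, 4-aligned); 16..20  port  (4B, 4-aligned); 20..24  -- tail padding (4B); sizeof = 24, alignof = 8
0..4  id  (4B, 4-aligned)
4..8  state  (4B, 4-aligned)
8..9  team  (1B, 1-aligned)
9..12  -- padding (3B)
12..24  target  (12B, 4-aligned)
24..26  ammo  (2B, 2-aligned)
26..28  -- padding (2B)
28..32  z  (4B, 4-aligned)
32..34  score  (2B, 2-aligned)
34..36  -- padding (2B)
36..40  cooldown  (4B, 4-aligned)
40..64  hp  (24B, 8-aligned)
sizeof = 64, alignof = 8
array of 20: 20 × 64 = 1280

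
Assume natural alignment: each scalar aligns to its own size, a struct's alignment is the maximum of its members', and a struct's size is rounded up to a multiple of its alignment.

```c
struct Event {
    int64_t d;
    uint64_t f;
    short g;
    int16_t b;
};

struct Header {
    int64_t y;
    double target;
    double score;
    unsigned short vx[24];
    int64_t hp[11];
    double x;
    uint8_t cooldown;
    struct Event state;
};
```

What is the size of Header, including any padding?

Event: 0..8  d  (8B, 8-aligned); 8..16  f  (8B, 8-aligned); 16..18  g  (2B, 2-aligned); 18..20  b  (2B, 2-aligned); 20..24  -- tail padding (4B); sizeof = 24, alignof = 8
0..8  y  (8B, 8-aligned)
8..16  target  (8B, 8-aligned)
16..24  score  (8B, 8-aligned)
24..72  vx  (48B, 2-aligned)
72..160  hp  (88B, 8-aligned)
160..168  x  (8B, 8-aligned)
168..169  cooldown  (1B, 1-aligned)
169..176  -- padding (7B)
176..200  state  (24B, 8-aligned)
sizeof = 200, alignof = 8

200 bytes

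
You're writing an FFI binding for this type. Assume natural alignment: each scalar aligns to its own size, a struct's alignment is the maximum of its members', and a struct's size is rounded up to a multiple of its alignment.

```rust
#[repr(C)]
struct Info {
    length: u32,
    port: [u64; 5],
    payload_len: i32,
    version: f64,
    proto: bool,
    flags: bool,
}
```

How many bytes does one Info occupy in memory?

72 bytes

length at 0 (size 4, align 4) → ends 4
pad 4 to align 8 for port
port at 8 (size 40, align 8) → ends 48
payload_len at 48 (size 4, align 4) → ends 52
pad 4 to align 8 for version
version at 56 (size 8, align 8) → ends 64
proto at 64 (size 1, align 1) → ends 65
flags at 65 (size 1, align 1) → ends 66
tail pad 6 to reach multiple of 8
total 72 bytes, alignment 8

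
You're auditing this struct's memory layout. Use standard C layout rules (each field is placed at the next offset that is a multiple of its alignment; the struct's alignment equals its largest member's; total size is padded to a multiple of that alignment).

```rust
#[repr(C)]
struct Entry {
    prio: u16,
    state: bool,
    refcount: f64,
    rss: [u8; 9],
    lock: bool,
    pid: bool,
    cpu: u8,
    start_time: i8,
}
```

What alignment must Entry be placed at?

member alignments: prio=2, state=1, refcount=8, rss=1, lock=1, pid=1, cpu=1, start_time=1
max = 8

8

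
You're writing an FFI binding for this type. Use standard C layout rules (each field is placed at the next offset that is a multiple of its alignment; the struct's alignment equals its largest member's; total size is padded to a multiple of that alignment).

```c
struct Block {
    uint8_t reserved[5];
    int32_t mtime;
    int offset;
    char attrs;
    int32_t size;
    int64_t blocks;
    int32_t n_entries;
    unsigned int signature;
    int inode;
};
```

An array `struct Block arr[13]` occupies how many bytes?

624

0..5  reserved  (5B, 1-aligned)
5..8  -- padding (3B)
8..12  mtime  (4B, 4-aligned)
12..16  offset  (4B, 4-aligned)
16..17  attrs  (1B, 1-aligned)
17..20  -- padding (3B)
20..24  size  (4B, 4-aligned)
24..32  blocks  (8B, 8-aligned)
32..36  n_entries  (4B, 4-aligned)
36..40  signature  (4B, 4-aligned)
40..44  inode  (4B, 4-aligned)
44..48  -- tail padding (4B)
sizeof = 48, alignof = 8
array of 13: 13 × 48 = 624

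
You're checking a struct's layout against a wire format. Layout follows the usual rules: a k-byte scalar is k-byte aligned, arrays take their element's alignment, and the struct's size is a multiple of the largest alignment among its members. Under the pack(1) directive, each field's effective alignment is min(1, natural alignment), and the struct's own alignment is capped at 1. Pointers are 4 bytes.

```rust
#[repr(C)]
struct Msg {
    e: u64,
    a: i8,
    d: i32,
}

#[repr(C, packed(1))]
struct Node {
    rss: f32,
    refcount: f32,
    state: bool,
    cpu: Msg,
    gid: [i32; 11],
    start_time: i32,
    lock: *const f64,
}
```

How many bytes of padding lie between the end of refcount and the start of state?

Msg: e at 0 (size 8, align 8) → ends 8; a at 8 (size 1, align 1) → ends 9; pad 3 to align 4 for d; d at 12 (size 4, align 4) → ends 16; total 16 bytes, alignment 8
rss at 0 (size 4, align 1) → ends 4
refcount at 4 (size 4, align 1) → ends 8
state at 8 (size 1, align 1) → ends 9

0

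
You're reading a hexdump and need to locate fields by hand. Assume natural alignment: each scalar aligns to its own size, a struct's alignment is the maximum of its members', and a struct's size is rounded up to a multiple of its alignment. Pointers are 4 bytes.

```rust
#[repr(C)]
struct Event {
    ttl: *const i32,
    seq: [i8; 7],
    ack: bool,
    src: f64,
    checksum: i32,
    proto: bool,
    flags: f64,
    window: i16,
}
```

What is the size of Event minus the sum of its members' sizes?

13

ttl at 0 (size 4, align 4) → ends 4
seq at 4 (size 7, align 1) → ends 11
ack at 11 (size 1, align 1) → ends 12
pad 4 to align 8 for src
src at 16 (size 8, align 8) → ends 24
checksum at 24 (size 4, align 4) → ends 28
proto at 28 (size 1, align 1) → ends 29
pad 3 to align 8 for flags
flags at 32 (size 8, align 8) → ends 40
window at 40 (size 2, align 2) → ends 42
tail pad 6 to reach multiple of 8
total 48 bytes, alignment 8
data bytes 35, size 48 → padding 13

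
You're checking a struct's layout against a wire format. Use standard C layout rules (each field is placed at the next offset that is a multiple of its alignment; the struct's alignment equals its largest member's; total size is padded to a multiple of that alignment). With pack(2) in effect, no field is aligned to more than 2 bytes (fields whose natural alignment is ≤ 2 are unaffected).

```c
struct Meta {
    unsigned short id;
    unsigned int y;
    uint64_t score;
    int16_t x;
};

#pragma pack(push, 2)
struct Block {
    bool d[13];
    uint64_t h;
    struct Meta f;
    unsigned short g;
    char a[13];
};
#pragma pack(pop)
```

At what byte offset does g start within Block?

Meta: 0..2  id  (2B, 2-aligned); 2..4  -- padding (2B); 4..8  y  (4B, 4-aligned); 8..16  score  (8B, 8-aligned); 16..18  x  (2B, 2-aligned); 18..24  -- tail padding (6B); sizeof = 24, alignof = 8
0..13  d  (13B, 1-aligned)
13..14  -- padding (1B)
14..22  h  (8B, 2-aligned)
22..46  f  (24B, 2-aligned)
46..48  g  (2B, 2-aligned)

46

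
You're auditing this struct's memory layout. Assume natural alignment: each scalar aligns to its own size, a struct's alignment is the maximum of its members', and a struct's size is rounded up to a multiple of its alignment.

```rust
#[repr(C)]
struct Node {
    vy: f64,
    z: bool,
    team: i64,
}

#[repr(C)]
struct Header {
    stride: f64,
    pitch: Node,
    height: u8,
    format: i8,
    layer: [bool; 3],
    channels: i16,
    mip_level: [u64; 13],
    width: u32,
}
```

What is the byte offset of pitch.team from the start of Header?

Node: 0..8  vy  (8B, 8-aligned); 8..9  z  (1B, 1-aligned); 9..16  -- padding (7B); 16..24  team  (8B, 8-aligned); sizeof = 24, alignof = 8
0..8  stride  (8B, 8-aligned)
8..32  pitch  (24B, 8-aligned)
within Node: team at 16
8 + 16 = 24

24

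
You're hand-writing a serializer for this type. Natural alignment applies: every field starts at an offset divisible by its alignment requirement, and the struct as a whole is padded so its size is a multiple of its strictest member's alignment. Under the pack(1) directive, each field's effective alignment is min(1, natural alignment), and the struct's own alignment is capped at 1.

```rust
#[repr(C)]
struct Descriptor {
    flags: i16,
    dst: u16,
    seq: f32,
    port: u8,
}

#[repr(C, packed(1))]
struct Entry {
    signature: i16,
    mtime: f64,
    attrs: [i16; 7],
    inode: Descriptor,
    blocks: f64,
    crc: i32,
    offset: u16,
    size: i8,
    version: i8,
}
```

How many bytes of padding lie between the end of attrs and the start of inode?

Descriptor: 0..2  flags  (2B, 2-aligned); 2..4  dst  (2B, 2-aligned); 4..8  seq  (4B, 4-aligned); 8..9  port  (1B, 1-aligned); 9..12  -- tail padding (3B); sizeof = 12, alignof = 4
0..2  signature  (2B, 1-aligned)
2..10  mtime  (8B, 1-aligned)
10..24  attrs  (14B, 1-aligned)
24..36  inode  (12B, 1-aligned)

0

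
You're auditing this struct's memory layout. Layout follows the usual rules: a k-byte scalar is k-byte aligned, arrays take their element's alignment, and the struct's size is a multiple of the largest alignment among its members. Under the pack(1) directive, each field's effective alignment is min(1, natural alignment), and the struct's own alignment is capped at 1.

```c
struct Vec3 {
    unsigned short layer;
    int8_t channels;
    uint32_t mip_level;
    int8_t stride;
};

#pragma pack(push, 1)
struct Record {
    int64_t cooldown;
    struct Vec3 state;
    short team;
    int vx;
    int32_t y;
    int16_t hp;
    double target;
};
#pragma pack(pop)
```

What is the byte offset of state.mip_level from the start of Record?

12

Vec3: layer at 0 (size 2, align 2) → ends 2; channels at 2 (size 1, align 1) → ends 3; pad 1 to align 4 for mip_level; mip_level at 4 (size 4, align 4) → ends 8; stride at 8 (size 1, align 1) → ends 9; tail pad 3 to reach multiple of 4; total 12 bytes, alignment 4
cooldown at 0 (size 8, align 1) → ends 8
state at 8 (size 12, align 1) → ends 20
within Vec3: mip_level at 4
8 + 4 = 12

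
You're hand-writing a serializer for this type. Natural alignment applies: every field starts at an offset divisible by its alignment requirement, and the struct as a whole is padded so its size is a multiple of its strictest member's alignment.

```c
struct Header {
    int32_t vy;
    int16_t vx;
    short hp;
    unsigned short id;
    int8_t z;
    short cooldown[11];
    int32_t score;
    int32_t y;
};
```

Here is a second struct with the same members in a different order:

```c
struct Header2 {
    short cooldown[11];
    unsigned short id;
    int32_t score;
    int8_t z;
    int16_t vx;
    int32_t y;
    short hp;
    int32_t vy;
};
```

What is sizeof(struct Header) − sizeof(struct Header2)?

0

vy at 0 (size 4, align 4) → ends 4
vx at 4 (size 2, align 2) → ends 6
hp at 6 (size 2, align 2) → ends 8
id at 8 (size 2, align 2) → ends 10
z at 10 (size 1, align 1) → ends 11
pad 1 to align 2 for cooldown
cooldown at 12 (size 22, align 2) → ends 34
pad 2 to align 4 for score
score at 36 (size 4, align 4) → ends 40
y at 40 (size 4, align 4) → ends 44
total 44 bytes, alignment 4
— Header2 —
cooldown at 0 (size 22, align 2) → ends 22
id at 22 (size 2, align 2) → ends 24
score at 24 (size 4, align 4) → ends 28
z at 28 (size 1, align 1) → ends 29
pad 1 to align 2 for vx
vx at 30 (size 2, align 2) → ends 32
y at 32 (size 4, align 4) → ends 36
hp at 36 (size 2, align 2) → ends 38
pad 2 to align 4 for vy
vy at 40 (size 4, align 4) → ends 44
total 44 bytes, alignment 4
44 − 44 = 0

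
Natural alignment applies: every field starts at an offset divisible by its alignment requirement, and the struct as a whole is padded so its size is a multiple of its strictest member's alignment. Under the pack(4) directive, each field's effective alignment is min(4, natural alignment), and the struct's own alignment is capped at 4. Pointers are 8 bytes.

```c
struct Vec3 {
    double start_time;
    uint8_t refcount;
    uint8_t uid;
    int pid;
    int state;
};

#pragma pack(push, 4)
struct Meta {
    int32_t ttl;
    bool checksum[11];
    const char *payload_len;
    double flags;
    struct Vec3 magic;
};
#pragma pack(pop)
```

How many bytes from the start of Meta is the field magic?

Vec3: @0: start_time [8B, align 8] → 8; @8: refcount [1B, align 1] → 9; @9: uid [1B, align 1] → 10; +2 pad (align 4); @12: pid [4B, align 4] → 16; @16: state [4B, align 4] → 20; +4 tail pad (align 8); size 24, align 8
@0: ttl [4B, align 4] → 4
@4: checksum [11B, align 1] → 15
+1 pad (align 4)
@16: payload_len [8B, align 4] → 24
@24: flags [8B, align 4] → 32
@32: magic [24B, align 4] → 56

32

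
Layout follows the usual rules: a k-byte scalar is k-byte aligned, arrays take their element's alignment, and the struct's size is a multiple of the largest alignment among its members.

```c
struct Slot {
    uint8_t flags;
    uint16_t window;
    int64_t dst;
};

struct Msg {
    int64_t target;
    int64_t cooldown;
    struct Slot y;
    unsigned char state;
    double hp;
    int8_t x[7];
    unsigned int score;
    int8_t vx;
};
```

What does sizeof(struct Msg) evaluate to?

64 bytes

Slot: 0..1  flags  (1B, 1-aligned); 1..2  -- padding (1B); 2..4  window  (2B, 2-aligned); 4..8  -- padding (4B); 8..16  dst  (8B, 8-aligned); sizeof = 16, alignof = 8
0..8  target  (8B, 8-aligned)
8..16  cooldown  (8B, 8-aligned)
16..32  y  (16B, 8-aligned)
32..33  state  (1B, 1-aligned)
33..40  -- padding (7B)
40..48  hp  (8B, 8-aligned)
48..55  x  (7B, 1-aligned)
55..56  -- padding (1B)
56..60  score  (4B, 4-aligned)
60..61  vx  (1B, 1-aligned)
61..64  -- tail padding (3B)
sizeof = 64, alignof = 8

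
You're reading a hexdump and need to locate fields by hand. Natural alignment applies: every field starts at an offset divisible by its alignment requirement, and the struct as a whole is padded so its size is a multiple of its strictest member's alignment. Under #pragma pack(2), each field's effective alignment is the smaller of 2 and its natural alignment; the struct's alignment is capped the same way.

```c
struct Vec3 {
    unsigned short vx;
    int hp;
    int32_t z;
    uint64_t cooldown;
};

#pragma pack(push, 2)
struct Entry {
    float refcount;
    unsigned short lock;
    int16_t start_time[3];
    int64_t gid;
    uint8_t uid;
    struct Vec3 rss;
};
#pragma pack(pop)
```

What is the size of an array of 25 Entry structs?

Vec3: @0: vx [2B, align 2] → 2; +2 pad (align 4); @4: hp [4B, align 4] → 8; @8: z [4B, align 4] → 12; +4 pad (align 8); @16: cooldown [8B, align 8] → 24; size 24, align 8
@0: refcount [4B, align 2] → 4
@4: lock [2B, align 2] → 6
@6: start_time [6B, align 2] → 12
@12: gid [8B, align 2] → 20
@20: uid [1B, align 1] → 21
+1 pad (align 2)
@22: rss [24B, align 2] → 46
size 46, align 2
array of 25: 25 × 46 = 1150

1150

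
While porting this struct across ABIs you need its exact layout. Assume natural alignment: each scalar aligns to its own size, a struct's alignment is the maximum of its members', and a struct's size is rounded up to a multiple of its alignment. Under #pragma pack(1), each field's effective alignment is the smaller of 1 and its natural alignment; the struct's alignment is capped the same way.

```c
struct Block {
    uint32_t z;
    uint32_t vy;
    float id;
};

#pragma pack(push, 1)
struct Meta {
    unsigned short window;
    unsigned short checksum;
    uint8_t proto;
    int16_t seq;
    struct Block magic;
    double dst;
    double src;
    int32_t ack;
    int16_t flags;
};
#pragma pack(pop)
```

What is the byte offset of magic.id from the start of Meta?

Block: @0: z [4B, align 4] → 4; @4: vy [4B, align 4] → 8; @8: id [4B, align 4] → 12; size 12, align 4
@0: window [2B, align 1] → 2
@2: checksum [2B, align 1] → 4
@4: proto [1B, align 1] → 5
@5: seq [2B, align 1] → 7
@7: magic [12B, align 1] → 19
within Block: id at 8
7 + 8 = 15

15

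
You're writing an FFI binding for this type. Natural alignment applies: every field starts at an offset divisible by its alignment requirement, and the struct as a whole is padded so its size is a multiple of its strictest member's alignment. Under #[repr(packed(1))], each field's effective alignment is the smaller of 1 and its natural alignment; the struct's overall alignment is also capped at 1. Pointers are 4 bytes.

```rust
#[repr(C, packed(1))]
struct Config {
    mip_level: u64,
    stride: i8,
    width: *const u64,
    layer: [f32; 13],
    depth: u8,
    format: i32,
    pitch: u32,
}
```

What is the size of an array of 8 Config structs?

mip_level at 0 (size 8, align 1) → ends 8
stride at 8 (size 1, align 1) → ends 9
width at 9 (size 4, align 1) → ends 13
layer at 13 (size 52, align 1) → ends 65
depth at 65 (size 1, align 1) → ends 66
format at 66 (size 4, align 1) → ends 70
pitch at 70 (size 4, align 1) → ends 74
total 74 bytes, alignment 1
array of 8: 8 × 74 = 592

592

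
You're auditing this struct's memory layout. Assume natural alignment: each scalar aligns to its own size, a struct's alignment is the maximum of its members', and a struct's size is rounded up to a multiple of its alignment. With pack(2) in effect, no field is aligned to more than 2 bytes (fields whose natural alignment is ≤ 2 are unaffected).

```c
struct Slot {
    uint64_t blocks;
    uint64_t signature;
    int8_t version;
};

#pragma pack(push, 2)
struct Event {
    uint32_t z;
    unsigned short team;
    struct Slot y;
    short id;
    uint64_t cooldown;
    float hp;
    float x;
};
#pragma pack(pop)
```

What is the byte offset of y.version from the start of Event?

22

Slot: @0: blocks [8B, align 8] → 8; @8: signature [8B, align 8] → 16; @16: version [1B, align 1] → 17; +7 tail pad (align 8); size 24, align 8
@0: z [4B, align 2] → 4
@4: team [2B, align 2] → 6
@6: y [24B, align 2] → 30
within Slot: version at 16
6 + 16 = 22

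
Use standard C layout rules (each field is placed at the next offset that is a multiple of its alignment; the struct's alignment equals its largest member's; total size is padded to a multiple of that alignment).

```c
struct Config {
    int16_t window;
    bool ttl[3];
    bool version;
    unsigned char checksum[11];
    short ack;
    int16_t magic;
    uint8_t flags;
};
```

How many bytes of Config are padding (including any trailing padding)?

window at 0 (size 2, align 2) → ends 2
ttl at 2 (size 3, align 1) → ends 5
version at 5 (size 1, align 1) → ends 6
checksum at 6 (size 11, align 1) → ends 17
pad 1 to align 2 for ack
ack at 18 (size 2, align 2) → ends 20
magic at 20 (size 2, align 2) → ends 22
flags at 22 (size 1, align 1) → ends 23
tail pad 1 to reach multiple of 2
total 24 bytes, alignment 2
data bytes 22, size 24 → padding 2

2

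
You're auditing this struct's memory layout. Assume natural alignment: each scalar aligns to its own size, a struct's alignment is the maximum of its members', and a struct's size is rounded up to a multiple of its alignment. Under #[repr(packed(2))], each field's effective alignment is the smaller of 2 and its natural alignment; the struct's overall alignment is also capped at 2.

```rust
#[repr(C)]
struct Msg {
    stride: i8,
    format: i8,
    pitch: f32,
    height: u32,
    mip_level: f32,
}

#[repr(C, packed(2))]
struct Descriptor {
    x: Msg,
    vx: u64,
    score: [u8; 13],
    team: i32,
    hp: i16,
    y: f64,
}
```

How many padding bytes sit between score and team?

1

Msg: @0: stride [1B, align 1] → 1; @1: format [1B, align 1] → 2; +2 pad (align 4); @4: pitch [4B, align 4] → 8; @8: height [4B, align 4] → 12; @12: mip_level [4B, align 4] → 16; size 16, align 4
@0: x [16B, align 2] → 16
@16: vx [8B, align 2] → 24
@24: score [13B, align 1] → 37
+1 pad (align 2)
@38: team [4B, align 2] → 42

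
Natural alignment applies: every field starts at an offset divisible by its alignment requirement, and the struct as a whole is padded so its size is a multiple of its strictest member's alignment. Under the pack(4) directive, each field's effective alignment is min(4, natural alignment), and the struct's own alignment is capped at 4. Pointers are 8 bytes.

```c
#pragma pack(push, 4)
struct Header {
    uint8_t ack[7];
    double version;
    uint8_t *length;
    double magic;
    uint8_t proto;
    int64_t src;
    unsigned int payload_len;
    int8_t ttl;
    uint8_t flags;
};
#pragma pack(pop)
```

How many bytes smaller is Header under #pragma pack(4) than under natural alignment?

natural layout:
  @0: ack [7B, align 1] → 7
  +1 pad (align 8)
  @8: version [8B, align 8] → 16
  @16: length [8B, align 8] → 24
  @24: magic [8B, align 8] → 32
  @32: proto [1B, align 1] → 33
  +7 pad (align 8)
  @40: src [8B, align 8] → 48
  @48: payload_len [4B, align 4] → 52
  @52: ttl [1B, align 1] → 53
  @53: flags [1B, align 1] → 54
  +2 tail pad (align 8)
  size 56, align 8
packed(4) layout:
  @0: ack [7B, align 1] → 7
  +1 pad (align 4)
  @8: version [8B, align 4] → 16
  @16: length [8B, align 4] → 24
  @24: magic [8B, align 4] → 32
  @32: proto [1B, align 1] → 33
  +3 pad (align 4)
  @36: src [8B, align 4] → 44
  @44: payload_len [4B, align 4] → 48
  @48: ttl [1B, align 1] → 49
  @49: flags [1B, align 1] → 50
  +2 tail pad (align 4)
  size 52, align 4
56 − 52 = 4

4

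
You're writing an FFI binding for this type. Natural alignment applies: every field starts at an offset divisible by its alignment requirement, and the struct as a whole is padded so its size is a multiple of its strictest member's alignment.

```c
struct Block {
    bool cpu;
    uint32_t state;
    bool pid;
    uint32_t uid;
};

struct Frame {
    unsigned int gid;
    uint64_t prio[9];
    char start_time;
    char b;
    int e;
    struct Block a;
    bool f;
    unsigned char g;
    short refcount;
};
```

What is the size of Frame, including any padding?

Block: 0..1  cpu  (1B, 1-aligned); 1..4  -- padding (3B); 4..8  state  (4B, 4-aligned); 8..9  pid  (1B, 1-aligned); 9..12  -- padding (3B); 12..16  uid  (4B, 4-aligned); sizeof = 16, alignof = 4
0..4  gid  (4B, 4-aligned)
4..8  -- padding (4B)
8..80  prio  (72B, 8-aligned)
80..81  start_time  (1B, 1-aligned)
81..82  b  (1B, 1-aligned)
82..84  -- padding (2B)
84..88  e  (4B, 4-aligned)
88..104  a  (16B, 4-aligned)
104..105  f  (1B, 1-aligned)
105..106  g  (1B, 1-aligned)
106..108  refcount  (2B, 2-aligned)
108..112  -- tail padding (4B)
sizeof = 112, alignof = 8

112 bytes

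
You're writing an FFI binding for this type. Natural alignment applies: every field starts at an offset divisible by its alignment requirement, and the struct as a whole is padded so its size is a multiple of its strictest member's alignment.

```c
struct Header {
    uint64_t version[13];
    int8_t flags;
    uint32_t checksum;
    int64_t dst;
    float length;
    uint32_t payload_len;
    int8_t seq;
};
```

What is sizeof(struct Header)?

136

0..104  version  (104B, 8-aligned)
104..105  flags  (1B, 1-aligned)
105..108  -- padding (3B)
108..112  checksum  (4B, 4-aligned)
112..120  dst  (8B, 8-aligned)
120..124  length  (4B, 4-aligned)
124..128  payload_len  (4B, 4-aligned)
128..129  seq  (1B, 1-aligned)
129..136  -- tail padding (7B)
sizeof = 136, alignof = 8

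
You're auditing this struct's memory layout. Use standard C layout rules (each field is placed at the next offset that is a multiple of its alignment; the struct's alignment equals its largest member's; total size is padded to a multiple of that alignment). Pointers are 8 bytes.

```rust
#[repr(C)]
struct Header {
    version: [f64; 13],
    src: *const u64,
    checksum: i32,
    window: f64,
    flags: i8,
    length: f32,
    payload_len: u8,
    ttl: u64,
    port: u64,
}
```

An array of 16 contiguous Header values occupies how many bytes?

2560

version at 0 (size 104, align 8) → ends 104
src at 104 (size 8, align 8) → ends 112
checksum at 112 (size 4, align 4) → ends 116
pad 4 to align 8 for window
window at 120 (size 8, align 8) → ends 128
flags at 128 (size 1, align 1) → ends 129
pad 3 to align 4 for length
length at 132 (size 4, align 4) → ends 136
payload_len at 136 (size 1, align 1) → ends 137
pad 7 to align 8 for ttl
ttl at 144 (size 8, align 8) → ends 152
port at 152 (size 8, align 8) → ends 160
total 160 bytes, alignment 8
array of 16: 16 × 160 = 2560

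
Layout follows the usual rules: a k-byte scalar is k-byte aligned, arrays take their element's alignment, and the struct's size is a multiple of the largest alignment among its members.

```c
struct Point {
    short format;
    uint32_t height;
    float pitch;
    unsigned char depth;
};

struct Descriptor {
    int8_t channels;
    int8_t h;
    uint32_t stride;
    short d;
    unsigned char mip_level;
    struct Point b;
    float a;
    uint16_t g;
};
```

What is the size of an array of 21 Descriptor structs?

756

Point: format at 0 (size 2, align 2) → ends 2; pad 2 to align 4 for height; height at 4 (size 4, align 4) → ends 8; pitch at 8 (size 4, align 4) → ends 12; depth at 12 (size 1, align 1) → ends 13; tail pad 3 to reach multiple of 4; total 16 bytes, alignment 4
channels at 0 (size 1, align 1) → ends 1
h at 1 (size 1, align 1) → ends 2
pad 2 to align 4 for stride
stride at 4 (size 4, align 4) → ends 8
d at 8 (size 2, align 2) → ends 10
mip_level at 10 (size 1, align 1) → ends 11
pad 1 to align 4 for b
b at 12 (size 16, align 4) → ends 28
a at 28 (size 4, align 4) → ends 32
g at 32 (size 2, align 2) → ends 34
tail pad 2 to reach multiple of 4
total 36 bytes, alignment 4
array of 21: 21 × 36 = 756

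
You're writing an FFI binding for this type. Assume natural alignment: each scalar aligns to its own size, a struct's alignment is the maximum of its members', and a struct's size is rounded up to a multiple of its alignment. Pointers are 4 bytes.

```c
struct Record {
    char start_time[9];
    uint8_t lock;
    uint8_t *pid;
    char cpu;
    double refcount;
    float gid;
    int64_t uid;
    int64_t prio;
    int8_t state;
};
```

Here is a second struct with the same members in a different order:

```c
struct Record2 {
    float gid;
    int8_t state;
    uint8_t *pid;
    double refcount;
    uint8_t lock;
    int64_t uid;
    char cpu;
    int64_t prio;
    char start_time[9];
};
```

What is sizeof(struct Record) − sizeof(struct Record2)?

0..9  start_time  (9B, 1-aligned)
9..10  lock  (1B, 1-aligned)
10..12  -- padding (2B)
12..16  pid  (4B, 4-aligned)
16..17  cpu  (1B, 1-aligned)
17..24  -- padding (7B)
24..32  refcount  (8B, 8-aligned)
32..36  gid  (4B, 4-aligned)
36..40  -- padding (4B)
40..48  uid  (8B, 8-aligned)
48..56  prio  (8B, 8-aligned)
56..57  state  (1B, 1-aligned)
57..64  -- tail padding (7B)
sizeof = 64, alignof = 8
— Record2 —
0..4  gid  (4B, 4-aligned)
4..5  state  (1B, 1-aligned)
5..8  -- padding (3B)
8..12  pid  (4B, 4-aligned)
12..16  -- padding (4B)
16..24  refcount  (8B, 8-aligned)
24..25  lock  (1B, 1-aligned)
25..32  -- padding (7B)
32..40  uid  (8B, 8-aligned)
40..41  cpu  (1B, 1-aligned)
41..48  -- padding (7B)
48..56  prio  (8B, 8-aligned)
56..65  start_time  (9B, 1-aligned)
65..72  -- tail padding (7B)
sizeof = 72, alignof = 8
64 − 72 = -8

-8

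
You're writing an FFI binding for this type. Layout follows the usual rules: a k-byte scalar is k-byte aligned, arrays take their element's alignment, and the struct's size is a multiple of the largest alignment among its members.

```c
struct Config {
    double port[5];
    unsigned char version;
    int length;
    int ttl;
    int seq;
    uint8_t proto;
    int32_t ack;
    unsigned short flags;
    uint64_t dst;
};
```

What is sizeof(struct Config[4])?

320

0..40  port  (40B, 8-aligned)
40..41  version  (1B, 1-aligned)
41..44  -- padding (3B)
44..48  length  (4B, 4-aligned)
48..52  ttl  (4B, 4-aligned)
52..56  seq  (4B, 4-aligned)
56..57  proto  (1B, 1-aligned)
57..60  -- padding (3B)
60..64  ack  (4B, 4-aligned)
64..66  flags  (2B, 2-aligned)
66..72  -- padding (6B)
72..80  dst  (8B, 8-aligned)
sizeof = 80, alignof = 8
array of 4: 4 × 80 = 320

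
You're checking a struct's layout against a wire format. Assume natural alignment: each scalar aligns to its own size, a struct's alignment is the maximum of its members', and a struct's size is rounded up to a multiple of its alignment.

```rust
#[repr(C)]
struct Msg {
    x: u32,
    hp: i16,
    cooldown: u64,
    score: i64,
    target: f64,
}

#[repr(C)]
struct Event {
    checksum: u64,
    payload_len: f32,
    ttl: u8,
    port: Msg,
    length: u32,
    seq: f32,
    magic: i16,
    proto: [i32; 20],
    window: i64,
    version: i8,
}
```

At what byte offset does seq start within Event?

52

Msg: x at 0 (size 4, align 4) → ends 4; hp at 4 (size 2, align 2) → ends 6; pad 2 to align 8 for cooldown; cooldown at 8 (size 8, align 8) → ends 16; score at 16 (size 8, align 8) → ends 24; target at 24 (size 8, align 8) → ends 32; total 32 bytes, alignment 8
checksum at 0 (size 8, align 8) → ends 8
payload_len at 8 (size 4, align 4) → ends 12
ttl at 12 (size 1, align 1) → ends 13
pad 3 to align 8 for port
port at 16 (size 32, align 8) → ends 48
length at 48 (size 4, align 4) → ends 52
seq at 52 (size 4, align 4) → ends 56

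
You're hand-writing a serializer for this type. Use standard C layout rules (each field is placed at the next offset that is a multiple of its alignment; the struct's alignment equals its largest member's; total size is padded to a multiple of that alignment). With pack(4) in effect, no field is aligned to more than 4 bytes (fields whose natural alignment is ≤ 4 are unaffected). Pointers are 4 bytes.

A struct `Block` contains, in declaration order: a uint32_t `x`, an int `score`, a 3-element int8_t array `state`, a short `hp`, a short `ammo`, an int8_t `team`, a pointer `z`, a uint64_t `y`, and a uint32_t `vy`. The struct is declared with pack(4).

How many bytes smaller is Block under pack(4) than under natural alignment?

4

natural layout:
  @0: x [4B, align 4] → 4
  @4: score [4B, align 4] → 8
  @8: state [3B, align 1] → 11
  +1 pad (align 2)
  @12: hp [2B, align 2] → 14
  @14: ammo [2B, align 2] → 16
  @16: team [1B, align 1] → 17
  +3 pad (align 4)
  @20: z [4B, align 4] → 24
  @24: y [8B, align 8] → 32
  @32: vy [4B, align 4] → 36
  +4 tail pad (align 8)
  size 40, align 8
packed(4) layout:
  @0: x [4B, align 4] → 4
  @4: score [4B, align 4] → 8
  @8: state [3B, align 1] → 11
  +1 pad (align 2)
  @12: hp [2B, align 2] → 14
  @14: ammo [2B, align 2] → 16
  @16: team [1B, align 1] → 17
  +3 pad (align 4)
  @20: z [4B, align 4] → 24
  @24: y [8B, align 4] → 32
  @32: vy [4B, align 4] → 36
  size 36, align 4
40 − 36 = 4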